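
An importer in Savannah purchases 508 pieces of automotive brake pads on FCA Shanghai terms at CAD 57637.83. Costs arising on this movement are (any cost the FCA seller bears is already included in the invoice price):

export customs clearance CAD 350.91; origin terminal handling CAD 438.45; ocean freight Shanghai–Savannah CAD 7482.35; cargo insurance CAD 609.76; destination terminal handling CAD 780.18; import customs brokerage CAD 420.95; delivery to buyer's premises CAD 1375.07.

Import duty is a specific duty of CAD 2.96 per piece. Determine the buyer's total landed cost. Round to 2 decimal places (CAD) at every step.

FCA: the seller delivers export-cleared goods to the carrier; the buyer bears costs from that point.
Already in the invoice (seller's account under FCA): export clearance — exclude.
CIF value = FCA price + origin terminal + freight + insurance = 57637.83 + 438.45 + 7482.35 + 609.76 = 66168.39
Import duty = 508 × 2.96 = 1503.68
Buyer bears: origin terminal 438.45 + freight 7482.35 + insurance 609.76 + destination terminal 780.18 + brokerage 420.95 + delivery 1375.07 + duty 1503.68 = 12610.44
Landed cost = invoice 57637.83 + 12610.44 = 70248.27

Total landed cost: CAD 70248.27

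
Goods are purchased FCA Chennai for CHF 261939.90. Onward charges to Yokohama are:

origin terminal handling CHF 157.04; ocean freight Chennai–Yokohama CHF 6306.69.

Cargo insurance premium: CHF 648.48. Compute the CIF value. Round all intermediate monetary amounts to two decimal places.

CIF = FCA price + pre-shipment costs + freight + insurance
CIF = 261939.90 + 157.04 + 6306.69 + 648.48 = 269052.11

CIF value: CHF 269052.11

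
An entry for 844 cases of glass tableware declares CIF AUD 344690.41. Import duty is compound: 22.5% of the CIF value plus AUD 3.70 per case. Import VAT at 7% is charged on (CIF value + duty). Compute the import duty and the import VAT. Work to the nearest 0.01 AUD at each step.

Import duty: AUD 80678.14; import VAT: AUD 29775.80

Ad valorem component: 344690.41 × 22.5% = 77555.34
Specific component: 844 × 3.70 = 3122.80
Import duty = 77555.34 + 3122.80 = 80678.14
VAT base = CIF + duty = 344690.41 + 80678.14 = 425368.55
Import VAT = 425368.55 × 7% = 29775.80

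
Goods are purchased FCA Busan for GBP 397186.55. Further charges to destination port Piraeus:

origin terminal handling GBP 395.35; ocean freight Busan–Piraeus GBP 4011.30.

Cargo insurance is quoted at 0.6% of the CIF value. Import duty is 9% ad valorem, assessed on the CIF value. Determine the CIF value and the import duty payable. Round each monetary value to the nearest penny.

CIF value: GBP 404017.30; import duty: GBP 36361.56

Let C be the CIF value. C = FCA price + pre-shipment costs + freight + 0.6% × C
C − 0.6% × C = 397186.55 + 395.35 + 4011.30
0.994 × C = 401593.20
C = 401593.20 / 0.994 = 404017.30
Insurance premium = 0.6% × 404017.30 = 2424.10
Import duty = 404017.30 × 9% = 36361.56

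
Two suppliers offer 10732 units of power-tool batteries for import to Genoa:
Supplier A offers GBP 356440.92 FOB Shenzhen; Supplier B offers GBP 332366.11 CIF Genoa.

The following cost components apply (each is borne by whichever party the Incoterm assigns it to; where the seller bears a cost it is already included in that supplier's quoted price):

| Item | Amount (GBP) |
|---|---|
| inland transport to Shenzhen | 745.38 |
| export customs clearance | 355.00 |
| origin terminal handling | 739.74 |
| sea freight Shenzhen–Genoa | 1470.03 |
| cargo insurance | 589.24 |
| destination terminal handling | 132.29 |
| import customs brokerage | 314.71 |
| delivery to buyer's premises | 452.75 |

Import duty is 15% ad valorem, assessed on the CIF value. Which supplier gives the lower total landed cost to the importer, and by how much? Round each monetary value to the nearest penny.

Supplier A (FOB):
CIF value = FOB price + freight + insurance = 356440.92 + 1470.03 + 589.24 = 358500.19
Import duty = 358500.19 × 15% = 53775.03
Buyer bears (A): 1470.03 + 589.24 + 132.29 + 314.71 + 452.75 = 2959.02
Landed cost (A) = invoice 356440.92 + 2959.02 + duty 53775.03 = 413174.97
Supplier B (CIF):
The CIF price already equals the CIF value: 332366.11
Import duty = 332366.11 × 15% = 49854.92
Buyer bears (B): 132.29 + 314.71 + 452.75 = 899.75
Landed cost (B) = invoice 332366.11 + 899.75 + duty 49854.92 = 383120.78
Difference = |413174.97 − 383120.78| = 30054.19

Supplier B is cheaper by GBP 30054.19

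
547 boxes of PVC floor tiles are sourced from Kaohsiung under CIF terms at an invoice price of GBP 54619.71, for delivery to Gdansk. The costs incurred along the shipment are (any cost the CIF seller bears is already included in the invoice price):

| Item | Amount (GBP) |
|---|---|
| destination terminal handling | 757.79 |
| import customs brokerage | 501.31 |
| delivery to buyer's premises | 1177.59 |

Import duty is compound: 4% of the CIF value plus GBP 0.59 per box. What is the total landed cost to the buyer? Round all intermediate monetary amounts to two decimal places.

CIF: the seller pays costs through ocean freight and marine insurance to the destination port.
The CIF price already equals the CIF value: 54619.71
Ad valorem component: 54619.71 × 4% = 2184.79
Specific component: 547 × 0.59 = 322.73
Import duty = 2184.79 + 322.73 = 2507.52
Buyer bears: destination terminal 757.79 + brokerage 501.31 + delivery 1177.59 + duty 2507.52 = 4944.21
Landed cost = invoice 54619.71 + 4944.21 = 59563.92

Total landed cost: GBP 59563.92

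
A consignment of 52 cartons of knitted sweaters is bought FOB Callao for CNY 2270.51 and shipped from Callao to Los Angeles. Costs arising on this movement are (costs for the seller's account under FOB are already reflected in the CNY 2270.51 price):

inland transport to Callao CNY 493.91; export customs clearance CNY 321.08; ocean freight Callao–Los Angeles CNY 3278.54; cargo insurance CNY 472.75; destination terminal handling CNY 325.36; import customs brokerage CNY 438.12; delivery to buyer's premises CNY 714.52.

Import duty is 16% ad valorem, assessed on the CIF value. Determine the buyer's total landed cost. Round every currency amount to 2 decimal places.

Total landed cost: CNY 8463.29

FOB: the seller bears costs until goods are on board at the origin port; the buyer bears freight, insurance and all costs thereafter.
Already in the invoice (seller's account under FOB): inland to port, export clearance — exclude.
CIF value = FOB price + freight + insurance = 2270.51 + 3278.54 + 472.75 = 6021.80
Import duty = 6021.80 × 16% = 963.49
Buyer bears: freight 3278.54 + insurance 472.75 + destination terminal 325.36 + brokerage 438.12 + delivery 714.52 + duty 963.49 = 6192.78
Landed cost = invoice 2270.51 + 6192.78 = 8463.29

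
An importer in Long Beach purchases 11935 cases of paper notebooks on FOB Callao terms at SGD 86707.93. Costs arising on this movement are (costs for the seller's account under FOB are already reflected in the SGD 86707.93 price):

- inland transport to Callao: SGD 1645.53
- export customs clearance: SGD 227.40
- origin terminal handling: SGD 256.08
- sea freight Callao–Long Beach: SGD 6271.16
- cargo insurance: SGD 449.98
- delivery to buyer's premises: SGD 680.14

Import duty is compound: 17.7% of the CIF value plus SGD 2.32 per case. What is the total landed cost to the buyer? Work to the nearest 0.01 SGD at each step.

Total landed cost: SGD 138335.36

FOB: the seller bears costs until goods are on board at the origin port; the buyer bears freight, insurance and all costs thereafter.
Already in the invoice (seller's account under FOB): inland to port, export clearance, origin terminal — exclude.
CIF value = FOB price + freight + insurance = 86707.93 + 6271.16 + 449.98 = 93429.07
Ad valorem component: 93429.07 × 17.7% = 16536.95
Specific component: 11935 × 2.32 = 27689.20
Import duty = 16536.95 + 27689.20 = 44226.15
Buyer bears: freight 6271.16 + insurance 449.98 + delivery 680.14 + duty 44226.15 = 51627.43
Landed cost = invoice 86707.93 + 51627.43 = 138335.36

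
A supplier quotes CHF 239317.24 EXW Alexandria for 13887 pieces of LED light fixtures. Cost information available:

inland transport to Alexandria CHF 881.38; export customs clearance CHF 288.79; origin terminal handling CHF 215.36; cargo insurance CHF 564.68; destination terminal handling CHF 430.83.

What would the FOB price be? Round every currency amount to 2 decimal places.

Not relevant to the conversion: destination terminal, insurance — on the buyer under both terms; not part of either seller's price.
From EXW to FOB, the seller additionally bears: inland to port, export clearance, origin terminal.
FOB price = 239317.24 + 881.38 + 288.79 + 215.36 = 240702.77

FOB price: CHF 240702.77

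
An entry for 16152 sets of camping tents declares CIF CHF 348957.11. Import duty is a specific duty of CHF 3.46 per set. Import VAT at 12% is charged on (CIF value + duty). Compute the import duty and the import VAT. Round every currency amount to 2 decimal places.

Import duty: CHF 55885.92; import VAT: CHF 48581.16

Import duty = 16152 × 3.46 = 55885.92
VAT base = CIF + duty = 348957.11 + 55885.92 = 404843.03
Import VAT = 404843.03 × 12% = 48581.16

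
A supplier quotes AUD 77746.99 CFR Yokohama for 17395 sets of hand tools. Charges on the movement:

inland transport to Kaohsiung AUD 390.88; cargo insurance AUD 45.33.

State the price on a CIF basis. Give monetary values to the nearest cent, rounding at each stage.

Not relevant to the conversion: inland to port — on the seller under both CFR and CIF; already in the CFR price and stays in the CIF price.
From CFR to CIF, the seller additionally bears: insurance.
CIF price = 77746.99 + 45.33 = 77792.32

CIF price: AUD 77792.32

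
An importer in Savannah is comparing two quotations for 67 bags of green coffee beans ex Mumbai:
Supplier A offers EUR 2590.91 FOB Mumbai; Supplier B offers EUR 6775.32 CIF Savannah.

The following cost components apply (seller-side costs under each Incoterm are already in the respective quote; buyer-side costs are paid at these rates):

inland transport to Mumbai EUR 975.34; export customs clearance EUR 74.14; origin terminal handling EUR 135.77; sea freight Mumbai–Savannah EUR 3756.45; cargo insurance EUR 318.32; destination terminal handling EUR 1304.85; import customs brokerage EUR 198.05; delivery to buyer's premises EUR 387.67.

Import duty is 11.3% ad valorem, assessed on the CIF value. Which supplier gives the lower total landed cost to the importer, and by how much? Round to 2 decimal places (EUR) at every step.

Supplier A is cheaper by EUR 122.03

Supplier A (FOB):
CIF value = FOB price + freight + insurance = 2590.91 + 3756.45 + 318.32 = 6665.68
Import duty = 6665.68 × 11.3% = 753.22
Buyer bears (A): 3756.45 + 318.32 + 1304.85 + 198.05 + 387.67 = 5965.34
Landed cost (A) = invoice 2590.91 + 5965.34 + duty 753.22 = 9309.47
Supplier B (CIF):
The CIF price already equals the CIF value: 6775.32
Import duty = 6775.32 × 11.3% = 765.61
Buyer bears (B): 1304.85 + 198.05 + 387.67 = 1890.57
Landed cost (B) = invoice 6775.32 + 1890.57 + duty 765.61 = 9431.50
Difference = |9309.47 − 9431.50| = 122.03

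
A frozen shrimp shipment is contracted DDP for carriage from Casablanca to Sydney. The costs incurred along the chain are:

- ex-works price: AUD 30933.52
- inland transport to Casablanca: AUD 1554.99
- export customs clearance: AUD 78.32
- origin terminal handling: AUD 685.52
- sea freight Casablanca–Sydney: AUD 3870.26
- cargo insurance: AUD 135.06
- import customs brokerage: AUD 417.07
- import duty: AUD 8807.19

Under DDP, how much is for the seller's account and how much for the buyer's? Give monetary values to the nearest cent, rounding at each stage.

Seller: AUD 46481.93; buyer: AUD 0.00

DDP: the seller bears all costs including import duty.
Seller's account: goods 30933.52 + inland to port 1554.99 + export clearance 78.32 + origin terminal 685.52 + freight 3870.26 + insurance 135.06 + brokerage 417.07 + duty 8807.19 = 46481.93
Buyer's account: 0.00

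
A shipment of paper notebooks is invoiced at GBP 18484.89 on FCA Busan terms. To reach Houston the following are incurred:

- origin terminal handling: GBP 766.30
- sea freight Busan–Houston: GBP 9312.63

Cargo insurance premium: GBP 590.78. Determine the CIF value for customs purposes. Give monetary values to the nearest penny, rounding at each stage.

CIF value: GBP 29154.60

CIF = FCA price + pre-shipment costs + freight + insurance
CIF = 18484.89 + 766.30 + 9312.63 + 590.78 = 29154.60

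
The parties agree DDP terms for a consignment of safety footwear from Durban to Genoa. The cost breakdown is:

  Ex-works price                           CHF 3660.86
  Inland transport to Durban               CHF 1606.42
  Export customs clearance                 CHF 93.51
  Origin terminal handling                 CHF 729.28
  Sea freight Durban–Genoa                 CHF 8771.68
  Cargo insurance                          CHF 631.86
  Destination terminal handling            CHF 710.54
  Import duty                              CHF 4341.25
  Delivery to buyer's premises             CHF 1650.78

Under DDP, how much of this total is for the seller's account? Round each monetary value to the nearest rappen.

Seller's account: CHF 22196.18

DDP: the seller bears all costs including import duty.
Seller's account: goods 3660.86 + inland to port 1606.42 + export clearance 93.51 + origin terminal 729.28 + freight 8771.68 + insurance 631.86 + destination terminal 710.54 + duty 4341.25 + delivery 1650.78 = 22196.18
Buyer's account: 0.00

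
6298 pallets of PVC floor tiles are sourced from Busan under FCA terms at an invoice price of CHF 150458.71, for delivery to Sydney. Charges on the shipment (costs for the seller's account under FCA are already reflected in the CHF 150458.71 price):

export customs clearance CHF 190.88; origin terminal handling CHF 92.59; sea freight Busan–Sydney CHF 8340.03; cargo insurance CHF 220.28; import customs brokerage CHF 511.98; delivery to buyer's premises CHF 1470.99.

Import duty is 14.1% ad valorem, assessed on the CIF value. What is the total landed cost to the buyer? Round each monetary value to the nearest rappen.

FCA: the seller delivers export-cleared goods to the carrier; the buyer bears costs from that point.
Already in the invoice (seller's account under FCA): export clearance — exclude.
CIF value = FCA price + origin terminal + freight + insurance = 150458.71 + 92.59 + 8340.03 + 220.28 = 159111.61
Import duty = 159111.61 × 14.1% = 22434.74
Buyer bears: origin terminal 92.59 + freight 8340.03 + insurance 220.28 + brokerage 511.98 + delivery 1470.99 + duty 22434.74 = 33070.61
Landed cost = invoice 150458.71 + 33070.61 = 183529.32

Total landed cost: CHF 183529.32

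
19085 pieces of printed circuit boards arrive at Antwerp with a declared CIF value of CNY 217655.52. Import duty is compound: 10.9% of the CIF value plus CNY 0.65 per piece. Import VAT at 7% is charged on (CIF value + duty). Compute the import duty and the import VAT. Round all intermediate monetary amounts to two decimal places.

Ad valorem component: 217655.52 × 10.9% = 23724.45
Specific component: 19085 × 0.65 = 12405.25
Import duty = 23724.45 + 12405.25 = 36129.70
VAT base = CIF + duty = 217655.52 + 36129.70 = 253785.22
Import VAT = 253785.22 × 7% = 17764.97

Import duty: CNY 36129.70; import VAT: CNY 17764.97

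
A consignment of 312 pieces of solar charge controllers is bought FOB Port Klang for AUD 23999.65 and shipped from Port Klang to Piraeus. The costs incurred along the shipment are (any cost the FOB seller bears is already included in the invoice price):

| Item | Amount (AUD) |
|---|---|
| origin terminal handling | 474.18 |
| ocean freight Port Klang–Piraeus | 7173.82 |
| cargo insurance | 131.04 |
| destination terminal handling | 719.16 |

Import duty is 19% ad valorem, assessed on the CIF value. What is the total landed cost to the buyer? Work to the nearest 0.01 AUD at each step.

FOB: the seller bears costs until goods are on board at the origin port; the buyer bears freight, insurance and all costs thereafter.
Already in the invoice (seller's account under FOB): origin terminal — exclude.
CIF value = FOB price + freight + insurance = 23999.65 + 7173.82 + 131.04 = 31304.51
Import duty = 31304.51 × 19% = 5947.86
Buyer bears: freight 7173.82 + insurance 131.04 + destination terminal 719.16 + duty 5947.86 = 13971.88
Landed cost = invoice 23999.65 + 13971.88 = 37971.53

Total landed cost: AUD 37971.53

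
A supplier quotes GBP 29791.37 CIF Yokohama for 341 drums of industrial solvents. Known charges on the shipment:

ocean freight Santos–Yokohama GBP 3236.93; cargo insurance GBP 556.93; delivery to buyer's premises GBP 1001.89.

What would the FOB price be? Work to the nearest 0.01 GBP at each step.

FOB price: GBP 25997.51

Not relevant to the conversion: delivery — on the buyer under both terms; not part of either seller's price.
From CIF to FOB, the seller no longer bears: freight, insurance.
FOB price = 29791.37 − 3236.93 − 556.93 = 25997.51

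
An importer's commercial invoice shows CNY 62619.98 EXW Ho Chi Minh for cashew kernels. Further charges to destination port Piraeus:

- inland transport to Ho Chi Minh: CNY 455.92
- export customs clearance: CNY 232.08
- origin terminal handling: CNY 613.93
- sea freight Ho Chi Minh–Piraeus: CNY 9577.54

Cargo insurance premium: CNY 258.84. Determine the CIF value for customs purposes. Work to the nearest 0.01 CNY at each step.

CIF value: CNY 73758.29

CIF = EXW price + pre-shipment costs + freight + insurance
CIF = 62619.98 + 455.92 + 232.08 + 613.93 + 9577.54 + 258.84 = 73758.29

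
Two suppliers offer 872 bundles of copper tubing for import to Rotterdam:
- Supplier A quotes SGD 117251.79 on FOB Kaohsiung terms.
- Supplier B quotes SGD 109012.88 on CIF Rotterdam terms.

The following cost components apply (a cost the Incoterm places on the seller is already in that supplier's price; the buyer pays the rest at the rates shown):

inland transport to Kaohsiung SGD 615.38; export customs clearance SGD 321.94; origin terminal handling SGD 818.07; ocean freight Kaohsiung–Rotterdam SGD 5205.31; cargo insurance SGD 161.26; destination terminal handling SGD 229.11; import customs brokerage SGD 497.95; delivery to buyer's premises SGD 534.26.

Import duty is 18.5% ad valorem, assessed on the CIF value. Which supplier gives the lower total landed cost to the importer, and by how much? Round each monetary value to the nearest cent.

Supplier A (FOB):
CIF value = FOB price + freight + insurance = 117251.79 + 5205.31 + 161.26 = 122618.36
Import duty = 122618.36 × 18.5% = 22684.40
Buyer bears (A): 5205.31 + 161.26 + 229.11 + 497.95 + 534.26 = 6627.89
Landed cost (A) = invoice 117251.79 + 6627.89 + duty 22684.40 = 146564.08
Supplier B (CIF):
The CIF price already equals the CIF value: 109012.88
Import duty = 109012.88 × 18.5% = 20167.38
Buyer bears (B): 229.11 + 497.95 + 534.26 = 1261.32
Landed cost (B) = invoice 109012.88 + 1261.32 + duty 20167.38 = 130441.58
Difference = |146564.08 − 130441.58| = 16122.50

Supplier B is cheaper by SGD 16122.50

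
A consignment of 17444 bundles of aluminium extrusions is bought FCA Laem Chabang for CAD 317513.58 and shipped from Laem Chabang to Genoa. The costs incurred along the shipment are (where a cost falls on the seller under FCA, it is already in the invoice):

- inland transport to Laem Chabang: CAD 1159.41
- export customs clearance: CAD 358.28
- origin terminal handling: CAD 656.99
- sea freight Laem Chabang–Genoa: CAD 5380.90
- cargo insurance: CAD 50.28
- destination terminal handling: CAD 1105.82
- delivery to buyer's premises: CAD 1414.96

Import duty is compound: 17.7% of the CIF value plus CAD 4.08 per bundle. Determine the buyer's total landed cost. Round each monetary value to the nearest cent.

FCA: the seller delivers export-cleared goods to the carrier; the buyer bears costs from that point.
Already in the invoice (seller's account under FCA): inland to port, export clearance — exclude.
CIF value = FCA price + origin terminal + freight + insurance = 317513.58 + 656.99 + 5380.90 + 50.28 = 323601.75
Ad valorem component: 323601.75 × 17.7% = 57277.51
Specific component: 17444 × 4.08 = 71171.52
Import duty = 57277.51 + 71171.52 = 128449.03
Buyer bears: origin terminal 656.99 + freight 5380.90 + insurance 50.28 + destination terminal 1105.82 + delivery 1414.96 + duty 128449.03 = 137057.98
Landed cost = invoice 317513.58 + 137057.98 = 454571.56

Total landed cost: CAD 454571.56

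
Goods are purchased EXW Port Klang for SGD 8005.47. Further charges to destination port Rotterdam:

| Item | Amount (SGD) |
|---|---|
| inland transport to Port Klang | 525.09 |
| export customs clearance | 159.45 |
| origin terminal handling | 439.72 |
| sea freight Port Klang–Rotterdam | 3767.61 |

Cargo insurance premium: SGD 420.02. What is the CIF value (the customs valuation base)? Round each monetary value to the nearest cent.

CIF = EXW price + pre-shipment costs + freight + insurance
CIF = 8005.47 + 525.09 + 159.45 + 439.72 + 3767.61 + 420.02 = 13317.36

CIF value: SGD 13317.36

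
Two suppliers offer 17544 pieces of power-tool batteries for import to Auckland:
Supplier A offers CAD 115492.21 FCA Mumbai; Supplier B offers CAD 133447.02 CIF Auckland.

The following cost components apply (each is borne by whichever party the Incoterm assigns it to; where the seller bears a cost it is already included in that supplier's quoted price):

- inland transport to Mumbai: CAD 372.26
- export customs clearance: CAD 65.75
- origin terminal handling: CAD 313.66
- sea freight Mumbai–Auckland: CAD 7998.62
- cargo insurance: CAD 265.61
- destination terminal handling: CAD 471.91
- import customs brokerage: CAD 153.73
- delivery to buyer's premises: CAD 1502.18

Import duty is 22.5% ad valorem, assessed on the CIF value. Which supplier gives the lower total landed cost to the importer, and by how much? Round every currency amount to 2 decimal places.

Supplier A (FCA):
CIF value = FCA price + origin terminal + freight + insurance = 115492.21 + 313.66 + 7998.62 + 265.61 = 124070.10
Import duty = 124070.10 × 22.5% = 27915.77
Buyer bears (A): 313.66 + 7998.62 + 265.61 + 471.91 + 153.73 + 1502.18 = 10705.71
Landed cost (A) = invoice 115492.21 + 10705.71 + duty 27915.77 = 154113.69
Supplier B (CIF):
The CIF price already equals the CIF value: 133447.02
Import duty = 133447.02 × 22.5% = 30025.58
Buyer bears (B): 471.91 + 153.73 + 1502.18 = 2127.82
Landed cost (B) = invoice 133447.02 + 2127.82 + duty 30025.58 = 165600.42
Difference = |154113.69 − 165600.42| = 11486.73

Supplier A is cheaper by CAD 11486.73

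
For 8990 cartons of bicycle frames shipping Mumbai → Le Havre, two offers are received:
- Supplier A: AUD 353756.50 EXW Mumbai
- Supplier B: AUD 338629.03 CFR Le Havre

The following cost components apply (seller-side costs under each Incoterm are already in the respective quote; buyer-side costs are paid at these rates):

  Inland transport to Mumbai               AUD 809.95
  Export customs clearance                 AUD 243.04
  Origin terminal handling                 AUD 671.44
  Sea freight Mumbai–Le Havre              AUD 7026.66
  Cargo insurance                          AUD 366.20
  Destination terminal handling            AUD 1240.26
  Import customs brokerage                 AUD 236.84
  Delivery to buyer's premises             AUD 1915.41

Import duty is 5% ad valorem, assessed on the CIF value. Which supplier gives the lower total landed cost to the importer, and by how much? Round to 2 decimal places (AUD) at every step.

Supplier A (EXW):
CIF value = EXW price + inland to port + export clearance + origin terminal + freight + insurance = 353756.50 + 809.95 + 243.04 + 671.44 + 7026.66 + 366.20 = 362873.79
Import duty = 362873.79 × 5% = 18143.69
Buyer bears (A): 809.95 + 243.04 + 671.44 + 7026.66 + 366.20 + 1240.26 + 236.84 + 1915.41 = 12509.80
Landed cost (A) = invoice 353756.50 + 12509.80 + duty 18143.69 = 384409.99
Supplier B (CFR):
CIF value = CFR price + insurance = 338629.03 + 366.20 = 338995.23
Import duty = 338995.23 × 5% = 16949.76
Buyer bears (B): 366.20 + 1240.26 + 236.84 + 1915.41 = 3758.71
Landed cost (B) = invoice 338629.03 + 3758.71 + duty 16949.76 = 359337.50
Difference = |384409.99 − 359337.50| = 25072.49

Supplier B is cheaper by AUD 25072.49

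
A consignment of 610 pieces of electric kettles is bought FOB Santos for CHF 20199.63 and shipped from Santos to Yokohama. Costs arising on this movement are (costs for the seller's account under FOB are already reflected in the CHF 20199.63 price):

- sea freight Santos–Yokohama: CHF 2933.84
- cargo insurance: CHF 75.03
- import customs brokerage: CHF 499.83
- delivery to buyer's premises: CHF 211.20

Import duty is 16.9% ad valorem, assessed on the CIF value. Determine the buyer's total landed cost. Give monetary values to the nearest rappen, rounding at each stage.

Total landed cost: CHF 27841.77

FOB: the seller bears costs until goods are on board at the origin port; the buyer bears freight, insurance and all costs thereafter.
CIF value = FOB price + freight + insurance = 20199.63 + 2933.84 + 75.03 = 23208.50
Import duty = 23208.50 × 16.9% = 3922.24
Buyer bears: freight 2933.84 + insurance 75.03 + brokerage 499.83 + delivery 211.20 + duty 3922.24 = 7642.14
Landed cost = invoice 20199.63 + 7642.14 = 27841.77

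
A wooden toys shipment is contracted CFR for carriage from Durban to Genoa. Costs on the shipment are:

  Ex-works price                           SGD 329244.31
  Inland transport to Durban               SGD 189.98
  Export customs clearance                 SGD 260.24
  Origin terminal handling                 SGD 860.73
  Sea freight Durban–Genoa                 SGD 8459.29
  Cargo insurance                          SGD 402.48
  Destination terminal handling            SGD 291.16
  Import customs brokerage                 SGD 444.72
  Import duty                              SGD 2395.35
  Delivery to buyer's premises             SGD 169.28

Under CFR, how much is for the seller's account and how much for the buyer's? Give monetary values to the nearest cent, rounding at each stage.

CFR: the seller pays costs through ocean freight to the destination port, but not insurance.
Seller's account: goods 329244.31 + inland to port 189.98 + export clearance 260.24 + origin terminal 860.73 + freight 8459.29 = 339014.55
Buyer's account: insurance 402.48 + destination terminal 291.16 + brokerage 444.72 + duty 2395.35 + delivery 169.28 = 3702.99

Seller: SGD 339014.55; buyer: SGD 3702.99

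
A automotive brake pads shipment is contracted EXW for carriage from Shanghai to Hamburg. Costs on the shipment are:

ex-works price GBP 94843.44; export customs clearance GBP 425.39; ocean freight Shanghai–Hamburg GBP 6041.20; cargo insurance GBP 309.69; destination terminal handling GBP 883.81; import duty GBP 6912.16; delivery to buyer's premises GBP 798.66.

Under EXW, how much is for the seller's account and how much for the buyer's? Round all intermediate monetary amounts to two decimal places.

Seller: GBP 94843.44; buyer: GBP 15370.91

EXW: the seller makes goods available at their premises; the buyer bears all onward costs.
Seller's account: goods 94843.44 = 94843.44
Buyer's account: export clearance 425.39 + freight 6041.20 + insurance 309.69 + destination terminal 883.81 + duty 6912.16 + delivery 798.66 = 15370.91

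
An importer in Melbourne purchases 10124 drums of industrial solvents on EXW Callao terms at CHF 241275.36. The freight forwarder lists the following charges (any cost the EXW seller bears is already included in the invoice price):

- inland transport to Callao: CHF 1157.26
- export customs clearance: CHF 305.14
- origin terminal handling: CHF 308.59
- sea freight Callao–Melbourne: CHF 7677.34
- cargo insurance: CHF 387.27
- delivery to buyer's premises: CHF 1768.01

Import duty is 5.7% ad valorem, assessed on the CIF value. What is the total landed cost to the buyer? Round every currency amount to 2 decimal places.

Total landed cost: CHF 267192.29

EXW: the seller makes goods available at their premises; the buyer bears all onward costs.
CIF value = EXW price + inland to port + export clearance + origin terminal + freight + insurance = 241275.36 + 1157.26 + 305.14 + 308.59 + 7677.34 + 387.27 = 251110.96
Import duty = 251110.96 × 5.7% = 14313.32
Buyer bears: inland to port 1157.26 + export clearance 305.14 + origin terminal 308.59 + freight 7677.34 + insurance 387.27 + delivery 1768.01 + duty 14313.32 = 25916.93
Landed cost = invoice 241275.36 + 25916.93 = 267192.29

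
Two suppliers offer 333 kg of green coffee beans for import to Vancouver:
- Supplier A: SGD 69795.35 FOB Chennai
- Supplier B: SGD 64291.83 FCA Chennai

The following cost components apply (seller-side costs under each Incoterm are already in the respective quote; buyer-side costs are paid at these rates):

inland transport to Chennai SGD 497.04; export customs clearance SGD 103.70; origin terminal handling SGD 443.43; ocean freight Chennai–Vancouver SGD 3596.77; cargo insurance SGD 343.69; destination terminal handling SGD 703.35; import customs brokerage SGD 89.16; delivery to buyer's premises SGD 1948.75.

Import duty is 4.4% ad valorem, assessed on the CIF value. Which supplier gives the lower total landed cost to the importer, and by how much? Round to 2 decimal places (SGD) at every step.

Supplier A (FOB):
CIF value = FOB price + freight + insurance = 69795.35 + 3596.77 + 343.69 = 73735.81
Import duty = 73735.81 × 4.4% = 3244.38
Buyer bears (A): 3596.77 + 343.69 + 703.35 + 89.16 + 1948.75 = 6681.72
Landed cost (A) = invoice 69795.35 + 6681.72 + duty 3244.38 = 79721.45
Supplier B (FCA):
CIF value = FCA price + origin terminal + freight + insurance = 64291.83 + 443.43 + 3596.77 + 343.69 = 68675.72
Import duty = 68675.72 × 4.4% = 3021.73
Buyer bears (B): 443.43 + 3596.77 + 343.69 + 703.35 + 89.16 + 1948.75 = 7125.15
Landed cost (B) = invoice 64291.83 + 7125.15 + duty 3021.73 = 74438.71
Difference = |79721.45 − 74438.71| = 5282.74

Supplier B is cheaper by SGD 5282.74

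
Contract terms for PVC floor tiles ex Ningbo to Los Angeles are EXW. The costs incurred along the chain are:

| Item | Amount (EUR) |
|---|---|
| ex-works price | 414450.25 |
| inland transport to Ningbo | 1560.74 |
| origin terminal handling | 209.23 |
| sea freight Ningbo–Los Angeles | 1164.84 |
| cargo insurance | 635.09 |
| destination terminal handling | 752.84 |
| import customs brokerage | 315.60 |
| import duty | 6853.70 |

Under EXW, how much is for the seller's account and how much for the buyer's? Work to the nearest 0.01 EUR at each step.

Seller: EUR 414450.25; buyer: EUR 11492.04

EXW: the seller makes goods available at their premises; the buyer bears all onward costs.
Seller's account: goods 414450.25 = 414450.25
Buyer's account: inland to port 1560.74 + origin terminal 209.23 + freight 1164.84 + insurance 635.09 + destination terminal 752.84 + brokerage 315.60 + duty 6853.70 = 11492.04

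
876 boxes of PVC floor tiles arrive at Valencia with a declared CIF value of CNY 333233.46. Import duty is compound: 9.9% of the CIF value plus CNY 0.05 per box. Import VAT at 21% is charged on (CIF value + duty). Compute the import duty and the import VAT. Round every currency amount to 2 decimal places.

Ad valorem component: 333233.46 × 9.9% = 32990.11
Specific component: 876 × 0.05 = 43.80
Import duty = 32990.11 + 43.80 = 33033.91
VAT base = CIF + duty = 333233.46 + 33033.91 = 366267.37
Import VAT = 366267.37 × 21% = 76916.15

Import duty: CNY 33033.91; import VAT: CNY 76916.15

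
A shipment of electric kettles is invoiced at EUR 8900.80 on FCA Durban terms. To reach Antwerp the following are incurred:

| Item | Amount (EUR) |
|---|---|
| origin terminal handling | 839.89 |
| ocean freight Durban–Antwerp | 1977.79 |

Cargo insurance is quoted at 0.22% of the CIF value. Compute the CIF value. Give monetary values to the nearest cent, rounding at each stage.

Let C be the CIF value. C = FCA price + pre-shipment costs + freight + 0.22% × C
C − 0.22% × C = 8900.80 + 839.89 + 1977.79
0.9978 × C = 11718.48
C = 11718.48 / 0.9978 = 11744.32
Insurance premium = 0.22% × 11744.32 = 25.84

CIF value: EUR 11744.32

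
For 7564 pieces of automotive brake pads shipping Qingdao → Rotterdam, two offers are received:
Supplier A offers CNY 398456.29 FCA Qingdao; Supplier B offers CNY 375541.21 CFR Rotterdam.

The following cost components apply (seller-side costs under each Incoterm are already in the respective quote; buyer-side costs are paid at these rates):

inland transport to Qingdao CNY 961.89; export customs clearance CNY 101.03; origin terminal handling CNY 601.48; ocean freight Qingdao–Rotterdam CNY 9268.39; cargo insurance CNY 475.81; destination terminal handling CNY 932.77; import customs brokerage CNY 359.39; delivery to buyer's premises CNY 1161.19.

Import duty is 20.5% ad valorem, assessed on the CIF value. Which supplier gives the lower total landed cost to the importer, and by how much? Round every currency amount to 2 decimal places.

Supplier B is cheaper by CNY 39505.86

Supplier A (FCA):
CIF value = FCA price + origin terminal + freight + insurance = 398456.29 + 601.48 + 9268.39 + 475.81 = 408801.97
Import duty = 408801.97 × 20.5% = 83804.40
Buyer bears (A): 601.48 + 9268.39 + 475.81 + 932.77 + 359.39 + 1161.19 = 12799.03
Landed cost (A) = invoice 398456.29 + 12799.03 + duty 83804.40 = 495059.72
Supplier B (CFR):
CIF value = CFR price + insurance = 375541.21 + 475.81 = 376017.02
Import duty = 376017.02 × 20.5% = 77083.49
Buyer bears (B): 475.81 + 932.77 + 359.39 + 1161.19 = 2929.16
Landed cost (B) = invoice 375541.21 + 2929.16 + duty 77083.49 = 455553.86
Difference = |495059.72 − 455553.86| = 39505.86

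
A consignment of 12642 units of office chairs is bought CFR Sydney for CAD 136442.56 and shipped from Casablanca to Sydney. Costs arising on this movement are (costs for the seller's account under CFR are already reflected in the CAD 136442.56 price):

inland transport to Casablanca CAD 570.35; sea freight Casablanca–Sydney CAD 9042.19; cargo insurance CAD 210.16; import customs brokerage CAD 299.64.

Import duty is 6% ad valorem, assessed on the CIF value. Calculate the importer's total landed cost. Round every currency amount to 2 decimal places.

Total landed cost: CAD 145151.52

CFR: the seller pays costs through ocean freight to the destination port, but not insurance.
Already in the invoice (seller's account under CFR): inland to port, freight — exclude.
CIF value = CFR price + insurance = 136442.56 + 210.16 = 136652.72
Import duty = 136652.72 × 6% = 8199.16
Buyer bears: insurance 210.16 + brokerage 299.64 + duty 8199.16 = 8708.96
Landed cost = invoice 136442.56 + 8708.96 = 145151.52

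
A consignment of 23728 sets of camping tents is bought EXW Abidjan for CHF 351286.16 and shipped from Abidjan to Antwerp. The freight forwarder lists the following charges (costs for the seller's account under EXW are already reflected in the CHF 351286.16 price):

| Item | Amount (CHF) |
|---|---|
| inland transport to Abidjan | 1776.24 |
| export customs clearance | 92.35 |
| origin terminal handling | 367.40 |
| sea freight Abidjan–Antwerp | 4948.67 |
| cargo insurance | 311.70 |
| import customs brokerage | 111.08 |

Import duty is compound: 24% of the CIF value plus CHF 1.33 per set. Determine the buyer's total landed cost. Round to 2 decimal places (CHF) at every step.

Total landed cost: CHF 476559.64

EXW: the seller makes goods available at their premises; the buyer bears all onward costs.
CIF value = EXW price + inland to port + export clearance + origin terminal + freight + insurance = 351286.16 + 1776.24 + 92.35 + 367.40 + 4948.67 + 311.70 = 358782.52
Ad valorem component: 358782.52 × 24% = 86107.80
Specific component: 23728 × 1.33 = 31558.24
Import duty = 86107.80 + 31558.24 = 117666.04
Buyer bears: inland to port 1776.24 + export clearance 92.35 + origin terminal 367.40 + freight 4948.67 + insurance 311.70 + brokerage 111.08 + duty 117666.04 = 125273.48
Landed cost = invoice 351286.16 + 125273.48 = 476559.64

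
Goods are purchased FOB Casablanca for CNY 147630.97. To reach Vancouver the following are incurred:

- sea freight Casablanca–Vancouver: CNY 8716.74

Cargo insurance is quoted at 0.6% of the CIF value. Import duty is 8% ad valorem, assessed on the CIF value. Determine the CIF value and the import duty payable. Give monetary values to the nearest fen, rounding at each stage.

CIF value: CNY 157291.46; import duty: CNY 12583.32

Let C be the CIF value. C = FOB price + freight + 0.6% × C
C − 0.6% × C = 147630.97 + 8716.74
0.994 × C = 156347.71
C = 156347.71 / 0.994 = 157291.46
Insurance premium = 0.6% × 157291.46 = 943.75
Import duty = 157291.46 × 8% = 12583.32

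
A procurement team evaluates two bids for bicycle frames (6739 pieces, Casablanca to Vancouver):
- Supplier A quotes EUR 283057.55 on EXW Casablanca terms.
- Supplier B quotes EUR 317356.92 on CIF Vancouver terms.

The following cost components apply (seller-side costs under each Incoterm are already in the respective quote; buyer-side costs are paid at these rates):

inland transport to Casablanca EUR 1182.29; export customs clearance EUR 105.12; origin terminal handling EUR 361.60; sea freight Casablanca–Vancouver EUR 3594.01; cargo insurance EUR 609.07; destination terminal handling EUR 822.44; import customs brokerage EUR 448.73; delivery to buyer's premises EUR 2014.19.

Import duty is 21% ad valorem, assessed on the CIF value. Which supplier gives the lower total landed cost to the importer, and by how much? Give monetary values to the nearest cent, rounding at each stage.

Supplier A (EXW):
CIF value = EXW price + inland to port + export clearance + origin terminal + freight + insurance = 283057.55 + 1182.29 + 105.12 + 361.60 + 3594.01 + 609.07 = 288909.64
Import duty = 288909.64 × 21% = 60671.02
Buyer bears (A): 1182.29 + 105.12 + 361.60 + 3594.01 + 609.07 + 822.44 + 448.73 + 2014.19 = 9137.45
Landed cost (A) = invoice 283057.55 + 9137.45 + duty 60671.02 = 352866.02
Supplier B (CIF):
The CIF price already equals the CIF value: 317356.92
Import duty = 317356.92 × 21% = 66644.95
Buyer bears (B): 822.44 + 448.73 + 2014.19 = 3285.36
Landed cost (B) = invoice 317356.92 + 3285.36 + duty 66644.95 = 387287.23
Difference = |352866.02 − 387287.23| = 34421.21

Supplier A is cheaper by EUR 34421.21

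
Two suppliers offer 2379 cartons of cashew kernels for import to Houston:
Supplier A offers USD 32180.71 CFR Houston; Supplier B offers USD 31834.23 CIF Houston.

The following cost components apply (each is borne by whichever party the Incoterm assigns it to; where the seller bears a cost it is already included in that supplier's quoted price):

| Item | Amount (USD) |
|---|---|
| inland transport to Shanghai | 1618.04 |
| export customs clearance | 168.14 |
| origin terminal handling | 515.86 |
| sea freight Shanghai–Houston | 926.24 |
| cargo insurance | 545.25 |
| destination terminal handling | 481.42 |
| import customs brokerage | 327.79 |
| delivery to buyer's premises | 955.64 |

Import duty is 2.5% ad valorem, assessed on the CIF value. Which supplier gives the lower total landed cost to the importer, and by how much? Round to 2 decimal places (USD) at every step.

Supplier A (CFR):
CIF value = CFR price + insurance = 32180.71 + 545.25 = 32725.96
Import duty = 32725.96 × 2.5% = 818.15
Buyer bears (A): 545.25 + 481.42 + 327.79 + 955.64 = 2310.10
Landed cost (A) = invoice 32180.71 + 2310.10 + duty 818.15 = 35308.96
Supplier B (CIF):
The CIF price already equals the CIF value: 31834.23
Import duty = 31834.23 × 2.5% = 795.86
Buyer bears (B): 481.42 + 327.79 + 955.64 = 1764.85
Landed cost (B) = invoice 31834.23 + 1764.85 + duty 795.86 = 34394.94
Difference = |35308.96 − 34394.94| = 914.02

Supplier B is cheaper by USD 914.02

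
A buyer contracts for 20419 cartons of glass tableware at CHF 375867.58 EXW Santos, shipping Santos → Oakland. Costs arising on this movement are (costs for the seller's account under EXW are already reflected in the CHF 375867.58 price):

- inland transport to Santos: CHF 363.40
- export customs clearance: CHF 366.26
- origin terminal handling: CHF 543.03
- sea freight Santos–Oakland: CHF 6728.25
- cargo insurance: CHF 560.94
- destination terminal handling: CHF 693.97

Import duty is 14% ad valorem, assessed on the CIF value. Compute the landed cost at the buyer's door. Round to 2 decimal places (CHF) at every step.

EXW: the seller makes goods available at their premises; the buyer bears all onward costs.
CIF value = EXW price + inland to port + export clearance + origin terminal + freight + insurance = 375867.58 + 363.40 + 366.26 + 543.03 + 6728.25 + 560.94 = 384429.46
Import duty = 384429.46 × 14% = 53820.12
Buyer bears: inland to port 363.40 + export clearance 366.26 + origin terminal 543.03 + freight 6728.25 + insurance 560.94 + destination terminal 693.97 + duty 53820.12 = 63075.97
Landed cost = invoice 375867.58 + 63075.97 = 438943.55

Total landed cost: CHF 438943.55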